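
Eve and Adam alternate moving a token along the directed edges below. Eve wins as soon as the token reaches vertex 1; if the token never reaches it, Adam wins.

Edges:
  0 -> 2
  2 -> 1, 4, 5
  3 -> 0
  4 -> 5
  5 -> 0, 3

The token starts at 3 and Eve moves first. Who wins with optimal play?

Eve

Track states (vertex, player-to-move).
A0 = {(1,Eve), (1,Adam)}
A1: add {(2,Eve)}.
A2: add {(0,Adam)}.
A3: add {(3,Eve), (5,Eve)}.
(3,Eve) ∈ A3 ⇒ Eve forces the target.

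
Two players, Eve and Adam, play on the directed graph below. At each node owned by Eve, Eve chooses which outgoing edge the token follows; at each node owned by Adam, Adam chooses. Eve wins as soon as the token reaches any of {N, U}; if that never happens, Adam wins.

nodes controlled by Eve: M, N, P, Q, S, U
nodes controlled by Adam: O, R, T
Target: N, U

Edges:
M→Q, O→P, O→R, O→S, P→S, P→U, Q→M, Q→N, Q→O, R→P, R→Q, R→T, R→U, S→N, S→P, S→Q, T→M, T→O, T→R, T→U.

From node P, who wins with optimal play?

A0 = {N, U}
A1: add {P, Q, S} — P (Eve) has P→U; Q (Eve) has Q→N; S (Eve) has S→N.
P ∈ A1, so Eve can force the target.

Eve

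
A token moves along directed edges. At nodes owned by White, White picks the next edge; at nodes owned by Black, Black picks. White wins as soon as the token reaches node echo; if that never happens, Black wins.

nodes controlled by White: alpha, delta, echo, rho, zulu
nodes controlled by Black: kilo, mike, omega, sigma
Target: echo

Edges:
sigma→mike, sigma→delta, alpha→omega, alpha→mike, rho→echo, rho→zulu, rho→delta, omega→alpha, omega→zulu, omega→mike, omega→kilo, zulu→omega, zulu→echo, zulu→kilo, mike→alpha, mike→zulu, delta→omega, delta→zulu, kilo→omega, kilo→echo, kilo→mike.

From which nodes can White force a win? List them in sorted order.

delta, echo, rho, zulu

A0 = {echo}
A1: add {rho, zulu} — rho (White) has rho→echo; zulu (White) has zulu→echo.
A2: add {delta} — delta (White) has delta→zulu.
A3 = A2; e.g. sigma (Black) can still go to mike. Fixed point.
White's winning region = {delta, echo, rho, zulu}.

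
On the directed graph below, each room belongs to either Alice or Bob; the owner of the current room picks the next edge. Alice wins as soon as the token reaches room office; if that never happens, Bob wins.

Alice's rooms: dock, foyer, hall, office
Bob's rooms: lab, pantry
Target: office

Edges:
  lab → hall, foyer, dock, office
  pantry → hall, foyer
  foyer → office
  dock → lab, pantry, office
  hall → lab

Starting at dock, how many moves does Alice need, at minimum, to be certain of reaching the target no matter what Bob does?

A0 = {office}
A1: add {dock, foyer} — foyer (Alice) has foyer→office; dock (Alice) has dock→office.
A2 = A1; e.g. lab (Bob) can still go to hall. Fixed point.
dock enters the attractor at level 1, so Alice can force the target in 1 move from there.

1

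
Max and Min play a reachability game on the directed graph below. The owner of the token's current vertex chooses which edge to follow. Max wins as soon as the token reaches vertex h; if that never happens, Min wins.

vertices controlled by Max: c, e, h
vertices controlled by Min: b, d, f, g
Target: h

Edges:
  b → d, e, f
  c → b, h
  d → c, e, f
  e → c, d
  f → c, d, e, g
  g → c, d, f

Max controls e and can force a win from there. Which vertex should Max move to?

A0 = {h}
A1: add {c} — c (Max) has c→h.
A2: add {e} — e (Max) has e→c.
A3 = A2; e.g. b (Min) can still go to d. Fixed point.
From e, successor c is in the attractor (rank 1); the other successor d is not.

c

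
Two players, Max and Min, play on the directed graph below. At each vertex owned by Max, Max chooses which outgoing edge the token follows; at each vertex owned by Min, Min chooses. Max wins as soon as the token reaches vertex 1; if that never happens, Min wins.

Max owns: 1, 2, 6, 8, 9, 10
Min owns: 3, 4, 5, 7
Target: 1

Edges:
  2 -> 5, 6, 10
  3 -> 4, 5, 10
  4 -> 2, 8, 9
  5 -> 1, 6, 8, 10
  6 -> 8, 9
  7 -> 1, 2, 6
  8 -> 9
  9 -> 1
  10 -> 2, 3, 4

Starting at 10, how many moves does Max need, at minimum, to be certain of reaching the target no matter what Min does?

4

A0 = {1}
A1: add {9} — 9 (Max) has 9→1.
A2: add {6, 8} — 6 (Max) has 6→9; 8 (Max) has 8→9.
A3: add {2} — 2 (Max) has 2→6.
A4: add {4, 7, 10} — 4 (Min): all of {2, 8, 9} already in; 7 (Min): all of {1, 2, 6} already in; 10 (Max) has 10→2.
10 enters the attractor at level 4, so Max can force the target in 4 moves from there.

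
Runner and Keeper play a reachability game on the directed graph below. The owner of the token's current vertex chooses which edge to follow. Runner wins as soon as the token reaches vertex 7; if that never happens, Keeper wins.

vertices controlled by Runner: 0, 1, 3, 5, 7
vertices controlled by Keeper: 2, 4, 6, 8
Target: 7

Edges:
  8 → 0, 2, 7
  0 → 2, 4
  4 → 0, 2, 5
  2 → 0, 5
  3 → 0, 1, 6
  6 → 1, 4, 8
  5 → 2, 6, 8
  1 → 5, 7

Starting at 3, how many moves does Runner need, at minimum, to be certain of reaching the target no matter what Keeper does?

A0 = {7}
A1: add {1} — 1 (Runner) has 1→7.
A2: add {3} — 3 (Runner) has 3→1.
A3 = A2; e.g. 0 (Runner) has no edge into A2. Fixed point.
3 enters the attractor at level 2, so Runner can force the target in 2 moves from there.

2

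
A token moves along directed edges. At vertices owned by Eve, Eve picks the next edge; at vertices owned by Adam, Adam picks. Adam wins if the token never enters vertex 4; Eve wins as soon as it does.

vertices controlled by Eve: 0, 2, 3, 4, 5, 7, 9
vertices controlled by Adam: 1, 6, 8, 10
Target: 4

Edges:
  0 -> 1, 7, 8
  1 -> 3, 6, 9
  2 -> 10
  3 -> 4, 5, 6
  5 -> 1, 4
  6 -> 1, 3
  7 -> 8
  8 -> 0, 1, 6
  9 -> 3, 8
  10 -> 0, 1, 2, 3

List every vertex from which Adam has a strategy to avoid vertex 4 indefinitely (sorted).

A0 = {4}
A1: add {3, 5} — 3 (Eve) has 3→4; 5 (Eve) has 5→4.
A2: add {9} — 9 (Eve) has 9→3.
A3 = A2; e.g. 0 (Eve) has no edge into A2. Fixed point.
Eve's attractor = {3, 4, 5, 9}; Adam avoids the target exactly from the complement.

0, 1, 2, 6, 7, 8, 10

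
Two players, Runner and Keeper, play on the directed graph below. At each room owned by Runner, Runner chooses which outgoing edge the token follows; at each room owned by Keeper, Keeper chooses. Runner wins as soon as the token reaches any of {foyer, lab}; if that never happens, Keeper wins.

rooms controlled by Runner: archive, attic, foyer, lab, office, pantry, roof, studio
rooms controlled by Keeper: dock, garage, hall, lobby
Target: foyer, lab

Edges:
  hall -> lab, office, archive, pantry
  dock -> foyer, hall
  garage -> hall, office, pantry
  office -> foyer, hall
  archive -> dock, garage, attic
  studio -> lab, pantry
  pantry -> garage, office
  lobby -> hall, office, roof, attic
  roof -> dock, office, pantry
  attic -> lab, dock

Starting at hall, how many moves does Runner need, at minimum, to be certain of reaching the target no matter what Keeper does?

3

A0 = {foyer, lab}
A1: add {attic, office, studio} — office (Runner) has office→foyer; studio (Runner) has studio→lab; attic (Runner) has attic→lab.
A2: add {archive, pantry, roof} — archive (Runner) has archive→attic; pantry (Runner) has pantry→office; roof (Runner) has roof→office.
A3: add {hall} — hall (Keeper): all of {lab, office, archive, pantry} already in.
hall enters the attractor at level 3, so Runner can force the target in 3 moves from there.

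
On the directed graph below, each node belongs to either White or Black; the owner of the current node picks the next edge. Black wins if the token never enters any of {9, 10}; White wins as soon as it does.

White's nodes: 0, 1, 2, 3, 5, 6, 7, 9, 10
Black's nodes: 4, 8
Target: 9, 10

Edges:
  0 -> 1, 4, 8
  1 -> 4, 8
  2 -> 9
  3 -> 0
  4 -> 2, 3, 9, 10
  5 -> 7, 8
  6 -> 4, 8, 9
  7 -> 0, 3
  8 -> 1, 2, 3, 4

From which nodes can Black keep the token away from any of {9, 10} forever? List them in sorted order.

0, 1, 3, 4, 5, 7, 8

A0 = {9, 10}
A1: add {2, 6} — 2 (White) has 2→9; 6 (White) has 6→9.
A2 = A1; e.g. 0 (White) has no edge into A1. Fixed point.
White's attractor = {2, 6, 9, 10}; Black avoids the target exactly from the complement.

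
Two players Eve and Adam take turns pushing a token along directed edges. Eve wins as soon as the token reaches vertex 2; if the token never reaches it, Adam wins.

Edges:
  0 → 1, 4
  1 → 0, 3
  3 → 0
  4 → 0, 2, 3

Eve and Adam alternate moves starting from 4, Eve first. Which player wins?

Eve

Track states (vertex, player-to-move).
A0 = {(2,Eve), (2,Adam)}
A1: add {(4,Eve)}.
(4,Eve) ∈ A1 ⇒ Eve forces the target.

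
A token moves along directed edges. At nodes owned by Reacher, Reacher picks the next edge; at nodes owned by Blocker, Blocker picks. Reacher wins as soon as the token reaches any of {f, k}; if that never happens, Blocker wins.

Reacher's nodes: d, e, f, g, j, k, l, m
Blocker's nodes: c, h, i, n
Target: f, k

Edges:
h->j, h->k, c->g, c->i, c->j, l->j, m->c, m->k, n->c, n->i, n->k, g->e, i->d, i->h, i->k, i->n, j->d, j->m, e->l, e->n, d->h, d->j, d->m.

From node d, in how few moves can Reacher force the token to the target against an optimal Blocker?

2

A0 = {f, k}
A1: add {m} — m (Reacher) has m→k.
A2: add {d, j} — d (Reacher) has d→m; j (Reacher) has j→m.
d enters the attractor at level 2, so Reacher can force the target in 2 moves from there.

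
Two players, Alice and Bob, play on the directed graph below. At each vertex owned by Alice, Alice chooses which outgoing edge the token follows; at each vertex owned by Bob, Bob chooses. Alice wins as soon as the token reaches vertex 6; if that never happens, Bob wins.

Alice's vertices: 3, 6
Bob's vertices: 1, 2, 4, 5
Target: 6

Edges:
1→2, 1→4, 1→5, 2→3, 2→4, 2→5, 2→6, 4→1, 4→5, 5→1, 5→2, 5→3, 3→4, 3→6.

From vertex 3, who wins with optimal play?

Alice

A0 = {6}
A1: add {3} — 3 (Alice) has 3→6.
A2 = A1; e.g. 1 (Bob) can still go to 2. Fixed point.
3 ∈ A1, so Alice can force the target.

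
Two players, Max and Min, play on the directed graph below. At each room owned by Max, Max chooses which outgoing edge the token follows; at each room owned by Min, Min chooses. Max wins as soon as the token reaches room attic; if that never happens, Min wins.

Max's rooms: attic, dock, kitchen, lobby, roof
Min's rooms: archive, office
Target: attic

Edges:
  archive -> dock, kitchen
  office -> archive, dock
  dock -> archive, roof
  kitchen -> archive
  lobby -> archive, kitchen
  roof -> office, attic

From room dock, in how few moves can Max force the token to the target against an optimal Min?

2

A0 = {attic}
A1: add {roof} — roof (Max) has roof→attic.
A2: add {dock} — dock (Max) has dock→roof.
A3 = A2; e.g. archive (Min) can still go to kitchen. Fixed point.
dock enters the attractor at level 2, so Max can force the target in 2 moves from there.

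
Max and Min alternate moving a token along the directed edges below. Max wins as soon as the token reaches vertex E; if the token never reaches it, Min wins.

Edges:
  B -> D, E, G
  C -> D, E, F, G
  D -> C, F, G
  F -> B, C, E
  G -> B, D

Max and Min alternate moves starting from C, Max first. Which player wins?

Max

Track states (vertex, player-to-move).
A0 = {(E,Max), (E,Min)}
A1: add {(B,Max), (C,Max), (F,Max)}.
(C,Max) ∈ A1 ⇒ Max forces the target.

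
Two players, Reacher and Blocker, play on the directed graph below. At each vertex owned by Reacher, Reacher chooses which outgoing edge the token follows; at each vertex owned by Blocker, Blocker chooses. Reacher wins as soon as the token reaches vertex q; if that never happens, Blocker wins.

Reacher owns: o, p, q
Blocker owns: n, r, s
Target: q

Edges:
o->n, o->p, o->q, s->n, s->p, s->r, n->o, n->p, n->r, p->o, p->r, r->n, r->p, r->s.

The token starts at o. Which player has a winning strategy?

A0 = {q}
A1: add {o} — o (Reacher) has o→q.
o ∈ A1, so Reacher can force the target.

Reacher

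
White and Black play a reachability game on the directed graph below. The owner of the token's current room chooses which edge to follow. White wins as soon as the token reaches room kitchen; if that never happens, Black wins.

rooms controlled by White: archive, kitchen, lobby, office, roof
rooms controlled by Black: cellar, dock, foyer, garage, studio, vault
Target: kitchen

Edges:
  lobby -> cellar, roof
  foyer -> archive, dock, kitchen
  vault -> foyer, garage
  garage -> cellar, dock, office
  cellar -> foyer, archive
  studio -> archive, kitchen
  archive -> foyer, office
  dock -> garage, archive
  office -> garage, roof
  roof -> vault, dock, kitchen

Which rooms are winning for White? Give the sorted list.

archive, kitchen, lobby, office, roof, studio

A0 = {kitchen}
A1: add {roof} — roof (White) has roof→kitchen.
A2: add {lobby, office} — lobby (White) has lobby→roof; office (White) has office→roof.
A3: add {archive} — archive (White) has archive→office.
A4: add {studio} — studio (Black): all of {archive, kitchen} already in.
A5 = A4; e.g. foyer (Black) can still go to dock. Fixed point.
White's winning region = {archive, kitchen, lobby, office, roof, studio}.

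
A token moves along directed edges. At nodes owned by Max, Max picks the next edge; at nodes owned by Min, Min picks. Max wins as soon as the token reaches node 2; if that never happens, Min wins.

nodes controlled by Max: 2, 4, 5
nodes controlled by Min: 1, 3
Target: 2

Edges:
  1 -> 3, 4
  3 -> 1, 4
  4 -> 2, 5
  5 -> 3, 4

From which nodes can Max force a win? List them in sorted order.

2, 4, 5

A0 = {2}
A1: add {4} — 4 (Max) has 4→2.
A2: add {5} — 5 (Max) has 5→4.
A3 = A2; e.g. 1 (Min) can still go to 3. Fixed point.
Max's winning region = {2, 4, 5}.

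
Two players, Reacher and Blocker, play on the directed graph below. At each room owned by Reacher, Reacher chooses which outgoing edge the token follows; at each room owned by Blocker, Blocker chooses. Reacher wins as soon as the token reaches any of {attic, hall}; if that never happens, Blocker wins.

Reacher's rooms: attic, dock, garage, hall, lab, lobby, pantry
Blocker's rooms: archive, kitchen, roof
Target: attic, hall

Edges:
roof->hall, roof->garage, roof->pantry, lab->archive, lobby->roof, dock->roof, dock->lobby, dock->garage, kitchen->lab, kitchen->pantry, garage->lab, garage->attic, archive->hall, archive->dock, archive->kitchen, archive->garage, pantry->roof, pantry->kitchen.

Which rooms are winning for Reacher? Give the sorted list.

attic, dock, garage, hall

A0 = {attic, hall}
A1: add {garage} — garage (Reacher) has garage→attic.
A2: add {dock} — dock (Reacher) has dock→garage.
A3 = A2; e.g. roof (Blocker) can still go to pantry. Fixed point.
Reacher's winning region = {attic, dock, garage, hall}.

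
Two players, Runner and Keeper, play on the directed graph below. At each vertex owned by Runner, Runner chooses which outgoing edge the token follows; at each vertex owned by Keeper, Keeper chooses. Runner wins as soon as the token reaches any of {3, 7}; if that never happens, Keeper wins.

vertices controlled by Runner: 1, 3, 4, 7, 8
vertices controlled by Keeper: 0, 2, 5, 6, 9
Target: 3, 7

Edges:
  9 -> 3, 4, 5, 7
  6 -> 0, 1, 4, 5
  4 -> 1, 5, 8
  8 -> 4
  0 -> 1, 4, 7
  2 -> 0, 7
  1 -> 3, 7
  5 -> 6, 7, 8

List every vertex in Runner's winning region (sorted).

0, 1, 2, 3, 4, 7, 8

A0 = {3, 7}
A1: add {1} — 1 (Runner) has 1→3.
A2: add {4} — 4 (Runner) has 4→1.
A3: add {0, 8} — 0 (Keeper): all of {1, 4, 7} already in; 8 (Runner) has 8→4.
A4: add {2} — 2 (Keeper): all of {0, 7} already in.
A5 = A4; e.g. 5 (Keeper) can still go to 6. Fixed point.
Runner's winning region = {0, 1, 2, 3, 4, 7, 8}.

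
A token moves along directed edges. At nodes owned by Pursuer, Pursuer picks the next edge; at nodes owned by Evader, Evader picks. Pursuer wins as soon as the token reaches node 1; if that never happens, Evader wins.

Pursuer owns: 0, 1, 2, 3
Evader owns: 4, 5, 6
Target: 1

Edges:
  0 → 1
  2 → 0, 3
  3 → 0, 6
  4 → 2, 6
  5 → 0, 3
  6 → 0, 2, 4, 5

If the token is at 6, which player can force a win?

Evader

A0 = {1}
A1: add {0} — 0 (Pursuer) has 0→1.
A2: add {2, 3} — 2 (Pursuer) has 2→0; 3 (Pursuer) has 3→0.
A3: add {5} — 5 (Evader): all of {0, 3} already in.
A4 = A3; e.g. 4 (Evader) can still go to 6. Fixed point.
6 never enters the attractor, so Evader can avoid the target forever.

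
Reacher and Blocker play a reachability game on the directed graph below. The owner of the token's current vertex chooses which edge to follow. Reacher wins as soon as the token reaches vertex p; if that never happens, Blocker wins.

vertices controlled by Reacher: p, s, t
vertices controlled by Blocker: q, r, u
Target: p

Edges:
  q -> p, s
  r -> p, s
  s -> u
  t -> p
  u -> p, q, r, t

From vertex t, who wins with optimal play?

A0 = {p}
A1: add {t} — t (Reacher) has t→p.
A2 = A1; e.g. q (Blocker) can still go to s. Fixed point.
t ∈ A1, so Reacher can force the target.

Reacher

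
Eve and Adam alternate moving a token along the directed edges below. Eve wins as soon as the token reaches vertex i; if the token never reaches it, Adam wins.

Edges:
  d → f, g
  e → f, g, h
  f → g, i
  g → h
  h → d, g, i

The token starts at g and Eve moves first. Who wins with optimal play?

Track states (vertex, player-to-move).
A0 = {(i,Eve), (i,Adam)}
A1: add {(f,Eve), (h,Eve)}.
A2: add {(g,Adam)}.
A3: add {(d,Eve), (e,Eve)}.
A4 = A3; e.g. (d,Adam) stays out. (g,Eve) never enters ⇒ Adam avoids the target.

Adam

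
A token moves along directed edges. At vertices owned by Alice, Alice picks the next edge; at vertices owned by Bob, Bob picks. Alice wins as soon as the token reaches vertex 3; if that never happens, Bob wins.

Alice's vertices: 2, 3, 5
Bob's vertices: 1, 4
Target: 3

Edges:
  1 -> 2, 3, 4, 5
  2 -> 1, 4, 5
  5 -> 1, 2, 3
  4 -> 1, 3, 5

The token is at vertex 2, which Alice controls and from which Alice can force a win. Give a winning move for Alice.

A0 = {3}
A1: add {5} — 5 (Alice) has 5→3.
A2: add {2} — 2 (Alice) has 2→5.
A3 = A2; e.g. 1 (Bob) can still go to 4. Fixed point.
From 2, successor 5 is in the attractor (rank 1); the other successors 1, 4 are not.

5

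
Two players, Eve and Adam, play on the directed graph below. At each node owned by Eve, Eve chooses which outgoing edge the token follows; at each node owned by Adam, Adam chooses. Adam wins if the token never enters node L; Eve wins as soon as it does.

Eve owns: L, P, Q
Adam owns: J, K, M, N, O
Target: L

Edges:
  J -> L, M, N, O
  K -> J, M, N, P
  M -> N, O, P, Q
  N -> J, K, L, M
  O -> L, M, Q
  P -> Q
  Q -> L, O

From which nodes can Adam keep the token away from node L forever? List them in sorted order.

J, K, M, N, O

A0 = {L}
A1: add {Q} — Q (Eve) has Q→L.
A2: add {P} — P (Eve) has P→Q.
A3 = A2; e.g. J (Adam) can still go to M. Fixed point.
Eve's attractor = {L, P, Q}; Adam avoids the target exactly from the complement.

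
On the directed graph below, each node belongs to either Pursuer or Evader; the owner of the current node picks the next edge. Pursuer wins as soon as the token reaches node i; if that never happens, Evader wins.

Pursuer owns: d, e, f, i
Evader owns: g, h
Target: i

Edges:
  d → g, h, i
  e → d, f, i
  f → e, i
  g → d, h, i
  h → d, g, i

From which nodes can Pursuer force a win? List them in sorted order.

d, e, f, i

A0 = {i}
A1: add {d, e, f} — d (Pursuer) has d→i; e (Pursuer) has e→i; f (Pursuer) has f→i.
A2 = A1; e.g. g (Evader) can still go to h. Fixed point.
Pursuer's winning region = {d, e, f, i}.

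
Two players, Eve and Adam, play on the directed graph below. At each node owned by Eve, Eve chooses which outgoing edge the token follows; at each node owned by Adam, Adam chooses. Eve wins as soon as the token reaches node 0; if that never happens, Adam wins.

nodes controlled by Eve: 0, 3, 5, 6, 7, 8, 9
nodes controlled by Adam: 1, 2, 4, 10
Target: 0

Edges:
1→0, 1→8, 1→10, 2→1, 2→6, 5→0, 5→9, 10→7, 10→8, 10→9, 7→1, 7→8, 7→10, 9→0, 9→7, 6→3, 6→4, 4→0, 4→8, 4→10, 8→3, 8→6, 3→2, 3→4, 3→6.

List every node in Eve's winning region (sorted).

A0 = {0}
A1: add {5, 9} — 5 (Eve) has 5→0; 9 (Eve) has 9→0.
A2 = A1; e.g. 1 (Adam) can still go to 8. Fixed point.
Eve's winning region = {0, 5, 9}.

0, 5, 9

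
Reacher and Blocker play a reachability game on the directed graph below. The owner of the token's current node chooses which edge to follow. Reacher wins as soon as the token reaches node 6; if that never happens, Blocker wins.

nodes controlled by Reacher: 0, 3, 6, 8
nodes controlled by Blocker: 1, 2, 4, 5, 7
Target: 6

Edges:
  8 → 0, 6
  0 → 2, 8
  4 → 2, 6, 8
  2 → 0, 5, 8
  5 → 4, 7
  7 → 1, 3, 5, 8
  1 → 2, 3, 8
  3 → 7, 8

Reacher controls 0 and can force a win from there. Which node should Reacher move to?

8

A0 = {6}
A1: add {8} — 8 (Reacher) has 8→6.
A2: add {0, 3} — 0 (Reacher) has 0→8; 3 (Reacher) has 3→8.
A3 = A2; e.g. 1 (Blocker) can still go to 2. Fixed point.
From 0, successor 8 is in the attractor (rank 1); the other successor 2 is not.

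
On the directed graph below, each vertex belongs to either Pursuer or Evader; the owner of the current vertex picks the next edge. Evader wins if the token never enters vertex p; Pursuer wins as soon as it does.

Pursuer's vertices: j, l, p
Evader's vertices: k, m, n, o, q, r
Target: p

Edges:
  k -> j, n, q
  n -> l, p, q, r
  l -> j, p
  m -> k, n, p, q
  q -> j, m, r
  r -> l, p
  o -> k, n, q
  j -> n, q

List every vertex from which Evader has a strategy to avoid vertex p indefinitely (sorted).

A0 = {p}
A1: add {l} — l (Pursuer) has l→p.
A2: add {r} — r (Evader): all of {l, p} already in.
A3 = A2; e.g. j (Pursuer) has no edge into A2. Fixed point.
Pursuer's attractor = {l, p, r}; Evader avoids the target exactly from the complement.

j, k, m, n, o, q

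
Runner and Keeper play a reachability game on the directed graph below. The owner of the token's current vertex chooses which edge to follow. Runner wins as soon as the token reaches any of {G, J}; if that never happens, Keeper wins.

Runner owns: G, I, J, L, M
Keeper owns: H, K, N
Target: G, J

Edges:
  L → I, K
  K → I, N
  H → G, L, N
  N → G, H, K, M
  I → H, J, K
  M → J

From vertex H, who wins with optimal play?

A0 = {G, J}
A1: add {I, M} — I (Runner) has I→J; M (Runner) has M→J.
A2: add {L} — L (Runner) has L→I.
A3 = A2; e.g. H (Keeper) can still go to N. Fixed point.
H never enters the attractor, so Keeper can avoid the target forever.

Keeper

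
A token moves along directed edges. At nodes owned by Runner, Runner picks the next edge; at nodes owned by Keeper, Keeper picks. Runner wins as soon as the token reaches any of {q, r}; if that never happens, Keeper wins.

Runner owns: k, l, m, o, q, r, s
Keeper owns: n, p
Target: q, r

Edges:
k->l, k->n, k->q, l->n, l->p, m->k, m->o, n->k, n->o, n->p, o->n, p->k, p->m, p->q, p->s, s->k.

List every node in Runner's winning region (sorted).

k, l, m, p, q, r, s

A0 = {q, r}
A1: add {k} — k (Runner) has k→q.
A2: add {m, s} — m (Runner) has m→k; s (Runner) has s→k.
A3: add {p} — p (Keeper): all of {k, m, q, s} already in.
A4: add {l} — l (Runner) has l→p.
A5 = A4; e.g. n (Keeper) can still go to o. Fixed point.
Runner's winning region = {k, l, m, p, q, r, s}.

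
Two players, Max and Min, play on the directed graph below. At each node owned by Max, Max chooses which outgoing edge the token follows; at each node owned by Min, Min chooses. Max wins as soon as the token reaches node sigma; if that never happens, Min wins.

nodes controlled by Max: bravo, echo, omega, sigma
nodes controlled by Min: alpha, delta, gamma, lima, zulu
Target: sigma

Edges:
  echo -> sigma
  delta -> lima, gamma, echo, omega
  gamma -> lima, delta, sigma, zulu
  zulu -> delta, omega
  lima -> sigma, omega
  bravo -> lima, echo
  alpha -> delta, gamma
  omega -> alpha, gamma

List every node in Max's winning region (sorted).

bravo, echo, sigma

A0 = {sigma}
A1: add {echo} — echo (Max) has echo→sigma.
A2: add {bravo} — bravo (Max) has bravo→echo.
A3 = A2; e.g. lima (Min) can still go to omega. Fixed point.
Max's winning region = {bravo, echo, sigma}.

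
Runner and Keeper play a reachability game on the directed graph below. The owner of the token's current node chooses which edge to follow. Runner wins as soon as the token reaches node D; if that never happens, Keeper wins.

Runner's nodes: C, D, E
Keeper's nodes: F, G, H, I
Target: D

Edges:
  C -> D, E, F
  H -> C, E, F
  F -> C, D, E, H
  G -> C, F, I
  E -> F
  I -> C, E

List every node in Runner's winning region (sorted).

C, D

A0 = {D}
A1: add {C} — C (Runner) has C→D.
A2 = A1; e.g. E (Runner) has no edge into A1. Fixed point.
Runner's winning region = {C, D}.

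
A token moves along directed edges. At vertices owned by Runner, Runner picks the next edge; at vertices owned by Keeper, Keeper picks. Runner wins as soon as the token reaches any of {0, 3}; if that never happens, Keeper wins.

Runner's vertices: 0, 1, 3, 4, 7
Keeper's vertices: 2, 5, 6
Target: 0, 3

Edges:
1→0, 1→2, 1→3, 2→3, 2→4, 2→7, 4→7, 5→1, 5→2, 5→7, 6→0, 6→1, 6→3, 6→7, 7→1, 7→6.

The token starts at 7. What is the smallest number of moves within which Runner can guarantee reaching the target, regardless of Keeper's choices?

A0 = {0, 3}
A1: add {1} — 1 (Runner) has 1→0.
A2: add {7} — 7 (Runner) has 7→1.
7 enters the attractor at level 2, so Runner can force the target in 2 moves from there.

2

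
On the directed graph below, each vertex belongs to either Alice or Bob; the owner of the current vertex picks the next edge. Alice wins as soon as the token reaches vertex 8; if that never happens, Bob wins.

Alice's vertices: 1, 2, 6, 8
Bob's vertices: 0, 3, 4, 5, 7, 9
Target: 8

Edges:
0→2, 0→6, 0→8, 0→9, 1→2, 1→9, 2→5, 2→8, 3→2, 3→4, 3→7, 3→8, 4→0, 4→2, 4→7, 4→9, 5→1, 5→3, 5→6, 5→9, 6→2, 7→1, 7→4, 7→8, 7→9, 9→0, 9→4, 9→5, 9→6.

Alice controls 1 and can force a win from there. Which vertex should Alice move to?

2

A0 = {8}
A1: add {2} — 2 (Alice) has 2→8.
A2: add {1, 6} — 1 (Alice) has 1→2; 6 (Alice) has 6→2.
A3 = A2; e.g. 0 (Bob) can still go to 9. Fixed point.
From 1, successor 2 is in the attractor (rank 1); the other successor 9 is not.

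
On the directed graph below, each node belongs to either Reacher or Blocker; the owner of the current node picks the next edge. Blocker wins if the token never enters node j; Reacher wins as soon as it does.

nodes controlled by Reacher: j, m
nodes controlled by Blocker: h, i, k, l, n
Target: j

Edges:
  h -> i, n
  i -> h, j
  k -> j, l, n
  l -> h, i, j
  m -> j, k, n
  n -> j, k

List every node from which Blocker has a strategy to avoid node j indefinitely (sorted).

A0 = {j}
A1: add {m} — m (Reacher) has m→j.
A2 = A1; e.g. h (Blocker) can still go to i. Fixed point.
Reacher's attractor = {j, m}; Blocker avoids the target exactly from the complement.

h, i, k, l, n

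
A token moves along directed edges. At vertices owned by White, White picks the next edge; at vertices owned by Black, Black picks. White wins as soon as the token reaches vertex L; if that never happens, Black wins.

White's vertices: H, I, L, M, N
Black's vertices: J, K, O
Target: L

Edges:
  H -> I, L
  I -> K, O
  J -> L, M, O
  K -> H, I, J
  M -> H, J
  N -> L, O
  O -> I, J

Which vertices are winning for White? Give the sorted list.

A0 = {L}
A1: add {H, N} — H (White) has H→L; N (White) has N→L.
A2: add {M} — M (White) has M→H.
A3 = A2; e.g. I (White) has no edge into A2. Fixed point.
White's winning region = {H, L, M, N}.

H, L, M, N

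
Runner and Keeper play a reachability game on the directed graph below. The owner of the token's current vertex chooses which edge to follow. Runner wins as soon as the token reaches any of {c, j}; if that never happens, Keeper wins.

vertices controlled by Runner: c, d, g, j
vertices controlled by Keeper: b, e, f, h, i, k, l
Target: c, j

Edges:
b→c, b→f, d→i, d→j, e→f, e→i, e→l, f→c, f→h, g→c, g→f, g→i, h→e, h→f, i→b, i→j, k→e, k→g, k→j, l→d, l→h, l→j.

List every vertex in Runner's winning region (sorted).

A0 = {c, j}
A1: add {d, g} — d (Runner) has d→j; g (Runner) has g→c.
A2 = A1; e.g. b (Keeper) can still go to f. Fixed point.
Runner's winning region = {c, d, g, j}.

c, d, g, j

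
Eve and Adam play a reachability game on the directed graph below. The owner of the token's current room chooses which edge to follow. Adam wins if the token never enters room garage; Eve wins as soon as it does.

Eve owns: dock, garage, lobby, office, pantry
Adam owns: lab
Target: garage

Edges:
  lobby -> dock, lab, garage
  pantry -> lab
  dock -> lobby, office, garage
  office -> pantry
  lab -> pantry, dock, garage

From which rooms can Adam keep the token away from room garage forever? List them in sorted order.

A0 = {garage}
A1: add {dock, lobby} — lobby (Eve) has lobby→garage; dock (Eve) has dock→garage.
A2 = A1; e.g. pantry (Eve) has no edge into A1. Fixed point.
Eve's attractor = {dock, garage, lobby}; Adam avoids the target exactly from the complement.

lab, office, pantry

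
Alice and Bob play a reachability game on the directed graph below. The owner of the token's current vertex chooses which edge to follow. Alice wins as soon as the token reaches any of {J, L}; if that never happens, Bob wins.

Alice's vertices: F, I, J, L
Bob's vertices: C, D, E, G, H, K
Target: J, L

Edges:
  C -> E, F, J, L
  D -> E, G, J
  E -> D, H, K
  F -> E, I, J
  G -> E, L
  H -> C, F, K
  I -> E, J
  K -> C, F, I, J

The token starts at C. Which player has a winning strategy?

A0 = {J, L}
A1: add {F, I} — F (Alice) has F→J; I (Alice) has I→J.
A2 = A1; e.g. C (Bob) can still go to E. Fixed point.
C never enters the attractor, so Bob can avoid the target forever.

Bob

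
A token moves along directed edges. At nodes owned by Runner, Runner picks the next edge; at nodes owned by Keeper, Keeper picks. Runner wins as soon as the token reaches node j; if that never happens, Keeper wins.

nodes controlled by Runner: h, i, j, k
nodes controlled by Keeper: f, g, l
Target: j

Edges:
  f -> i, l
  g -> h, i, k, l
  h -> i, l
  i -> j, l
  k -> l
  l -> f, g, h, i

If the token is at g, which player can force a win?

Keeper

A0 = {j}
A1: add {i} — i (Runner) has i→j.
A2: add {h} — h (Runner) has h→i.
A3 = A2; e.g. f (Keeper) can still go to l. Fixed point.
g never enters the attractor, so Keeper can avoid the target forever.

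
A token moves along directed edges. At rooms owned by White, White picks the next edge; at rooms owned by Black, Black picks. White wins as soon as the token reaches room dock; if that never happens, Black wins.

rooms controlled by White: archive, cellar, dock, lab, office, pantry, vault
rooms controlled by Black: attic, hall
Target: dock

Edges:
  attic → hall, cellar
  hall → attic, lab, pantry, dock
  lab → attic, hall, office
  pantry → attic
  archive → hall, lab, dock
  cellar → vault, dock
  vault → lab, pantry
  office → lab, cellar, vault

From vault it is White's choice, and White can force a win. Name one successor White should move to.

lab

A0 = {dock}
A1: add {archive, cellar} — archive (White) has archive→dock; cellar (White) has cellar→dock.
A2: add {office} — office (White) has office→cellar.
A3: add {lab} — lab (White) has lab→office.
A4: add {vault} — vault (White) has vault→lab.
A5 = A4; e.g. attic (Black) can still go to hall. Fixed point.
From vault, successor lab is in the attractor (rank 3); the other successor pantry is not.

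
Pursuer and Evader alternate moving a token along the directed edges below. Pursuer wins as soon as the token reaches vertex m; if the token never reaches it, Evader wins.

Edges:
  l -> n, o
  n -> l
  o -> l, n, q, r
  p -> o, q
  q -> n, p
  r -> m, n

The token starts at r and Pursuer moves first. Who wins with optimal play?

Pursuer

Track states (vertex, player-to-move).
A0 = {(m,Pursuer), (m,Evader)}
A1: add {(r,Pursuer)}.
(r,Pursuer) ∈ A1 ⇒ Pursuer forces the target.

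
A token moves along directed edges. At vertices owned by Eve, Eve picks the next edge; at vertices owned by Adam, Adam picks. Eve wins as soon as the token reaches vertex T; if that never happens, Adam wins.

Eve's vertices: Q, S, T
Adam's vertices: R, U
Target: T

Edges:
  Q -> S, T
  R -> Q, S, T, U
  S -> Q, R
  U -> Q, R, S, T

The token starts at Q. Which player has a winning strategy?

A0 = {T}
A1: add {Q} — Q (Eve) has Q→T.
Q ∈ A1, so Eve can force the target.

Eve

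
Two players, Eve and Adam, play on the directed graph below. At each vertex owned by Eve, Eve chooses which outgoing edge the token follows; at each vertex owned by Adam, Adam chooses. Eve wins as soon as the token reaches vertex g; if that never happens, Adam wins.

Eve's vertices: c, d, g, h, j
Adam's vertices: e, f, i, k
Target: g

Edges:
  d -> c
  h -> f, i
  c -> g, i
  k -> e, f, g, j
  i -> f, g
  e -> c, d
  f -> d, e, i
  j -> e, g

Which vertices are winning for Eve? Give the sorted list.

A0 = {g}
A1: add {c, j} — c (Eve) has c→g; j (Eve) has j→g.
A2: add {d} — d (Eve) has d→c.
A3: add {e} — e (Adam): all of {c, d} already in.
A4 = A3; e.g. f (Adam) can still go to i. Fixed point.
Eve's winning region = {c, d, e, g, j}.

c, d, e, g, j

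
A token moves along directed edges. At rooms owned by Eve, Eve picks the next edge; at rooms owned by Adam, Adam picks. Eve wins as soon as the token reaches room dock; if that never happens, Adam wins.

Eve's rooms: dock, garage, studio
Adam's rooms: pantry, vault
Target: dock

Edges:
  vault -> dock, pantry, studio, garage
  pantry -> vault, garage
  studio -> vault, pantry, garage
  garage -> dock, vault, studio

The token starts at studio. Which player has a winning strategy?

Eve

A0 = {dock}
A1: add {garage} — garage (Eve) has garage→dock.
A2: add {studio} — studio (Eve) has studio→garage.
A3 = A2; e.g. vault (Adam) can still go to pantry. Fixed point.
studio ∈ A2, so Eve can force the target.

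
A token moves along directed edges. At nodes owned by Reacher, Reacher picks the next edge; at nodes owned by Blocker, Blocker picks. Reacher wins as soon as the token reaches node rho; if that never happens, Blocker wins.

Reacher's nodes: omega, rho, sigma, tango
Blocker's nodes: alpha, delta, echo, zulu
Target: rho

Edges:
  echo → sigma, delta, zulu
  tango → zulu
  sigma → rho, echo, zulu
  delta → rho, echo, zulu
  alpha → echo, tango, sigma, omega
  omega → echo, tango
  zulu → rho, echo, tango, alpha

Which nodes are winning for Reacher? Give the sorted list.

A0 = {rho}
A1: add {sigma} — sigma (Reacher) has sigma→rho.
A2 = A1; e.g. echo (Blocker) can still go to delta. Fixed point.
Reacher's winning region = {rho, sigma}.

rho, sigma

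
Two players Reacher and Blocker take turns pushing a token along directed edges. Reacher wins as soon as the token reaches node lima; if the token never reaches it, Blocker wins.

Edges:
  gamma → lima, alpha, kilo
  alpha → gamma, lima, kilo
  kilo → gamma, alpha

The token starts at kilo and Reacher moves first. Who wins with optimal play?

Track states (vertex, player-to-move).
A0 = {(lima,Reacher), (lima,Blocker)}
A1: add {(gamma,Reacher), (alpha,Reacher)}.
A2: add {(kilo,Blocker)}.
A3 = A2; e.g. (gamma,Blocker) stays out. (kilo,Reacher) never enters ⇒ Blocker avoids the target.

Blocker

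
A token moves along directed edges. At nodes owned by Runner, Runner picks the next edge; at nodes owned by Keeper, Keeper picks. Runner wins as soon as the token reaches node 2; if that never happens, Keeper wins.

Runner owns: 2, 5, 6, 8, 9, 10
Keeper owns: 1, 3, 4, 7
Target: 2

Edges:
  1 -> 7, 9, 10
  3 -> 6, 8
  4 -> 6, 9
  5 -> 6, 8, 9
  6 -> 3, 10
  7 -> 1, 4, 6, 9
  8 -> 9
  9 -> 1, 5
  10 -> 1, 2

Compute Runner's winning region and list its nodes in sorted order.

2, 3, 4, 5, 6, 8, 9, 10

A0 = {2}
A1: add {10} — 10 (Runner) has 10→2.
A2: add {6} — 6 (Runner) has 6→10.
A3: add {5} — 5 (Runner) has 5→6.
A4: add {9} — 9 (Runner) has 9→5.
A5: add {4, 8} — 4 (Keeper): all of {6, 9} already in; 8 (Runner) has 8→9.
A6: add {3} — 3 (Keeper): all of {6, 8} already in.
A7 = A6; e.g. 1 (Keeper) can still go to 7. Fixed point.
Runner's winning region = {2, 3, 4, 5, 6, 8, 9, 10}.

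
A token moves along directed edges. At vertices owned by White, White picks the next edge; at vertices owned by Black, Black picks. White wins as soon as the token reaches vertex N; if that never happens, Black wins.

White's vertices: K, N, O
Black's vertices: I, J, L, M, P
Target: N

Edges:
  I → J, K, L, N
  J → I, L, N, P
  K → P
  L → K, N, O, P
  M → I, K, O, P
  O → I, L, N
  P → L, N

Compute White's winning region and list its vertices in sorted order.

N, O

A0 = {N}
A1: add {O} — O (White) has O→N.
A2 = A1; e.g. I (Black) can still go to J. Fixed point.
White's winning region = {N, O}.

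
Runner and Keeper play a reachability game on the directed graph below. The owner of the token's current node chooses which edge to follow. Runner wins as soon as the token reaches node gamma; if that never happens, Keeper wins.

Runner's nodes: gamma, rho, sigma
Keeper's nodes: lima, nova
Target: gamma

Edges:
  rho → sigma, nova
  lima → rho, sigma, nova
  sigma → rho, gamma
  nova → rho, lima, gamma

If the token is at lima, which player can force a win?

Keeper

A0 = {gamma}
A1: add {sigma} — sigma (Runner) has sigma→gamma.
A2: add {rho} — rho (Runner) has rho→sigma.
A3 = A2; e.g. lima (Keeper) can still go to nova. Fixed point.
lima never enters the attractor, so Keeper can avoid the target forever.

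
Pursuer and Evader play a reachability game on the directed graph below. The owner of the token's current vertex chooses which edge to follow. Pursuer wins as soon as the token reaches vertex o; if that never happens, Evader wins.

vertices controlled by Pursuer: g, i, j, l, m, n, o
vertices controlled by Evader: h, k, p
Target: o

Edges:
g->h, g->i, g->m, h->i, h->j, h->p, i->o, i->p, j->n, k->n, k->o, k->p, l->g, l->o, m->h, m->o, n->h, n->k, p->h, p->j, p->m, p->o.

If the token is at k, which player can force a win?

Evader

A0 = {o}
A1: add {i, l, m} — i (Pursuer) has i→o; l (Pursuer) has l→o; m (Pursuer) has m→o.
A2: add {g} — g (Pursuer) has g→i.
A3 = A2; e.g. h (Evader) can still go to j. Fixed point.
k never enters the attractor, so Evader can avoid the target forever.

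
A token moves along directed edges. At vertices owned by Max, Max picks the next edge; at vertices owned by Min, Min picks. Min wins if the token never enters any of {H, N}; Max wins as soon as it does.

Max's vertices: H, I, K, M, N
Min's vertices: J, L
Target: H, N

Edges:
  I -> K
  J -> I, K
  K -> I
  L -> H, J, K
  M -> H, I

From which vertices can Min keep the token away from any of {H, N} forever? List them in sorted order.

A0 = {H, N}
A1: add {M} — M (Max) has M→H.
A2 = A1; e.g. I (Max) has no edge into A1. Fixed point.
Max's attractor = {H, M, N}; Min avoids the target exactly from the complement.

I, J, K, L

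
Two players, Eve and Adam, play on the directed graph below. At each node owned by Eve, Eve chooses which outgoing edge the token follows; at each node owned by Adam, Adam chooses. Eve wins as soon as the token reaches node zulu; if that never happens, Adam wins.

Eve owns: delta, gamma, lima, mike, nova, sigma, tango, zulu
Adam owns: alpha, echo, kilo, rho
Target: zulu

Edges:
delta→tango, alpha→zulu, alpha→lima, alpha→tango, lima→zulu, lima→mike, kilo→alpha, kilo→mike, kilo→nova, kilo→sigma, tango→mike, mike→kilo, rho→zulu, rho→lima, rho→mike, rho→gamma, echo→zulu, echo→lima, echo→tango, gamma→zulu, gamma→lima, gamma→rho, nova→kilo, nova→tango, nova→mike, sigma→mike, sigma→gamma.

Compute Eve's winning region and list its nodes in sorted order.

A0 = {zulu}
A1: add {gamma, lima} — lima (Eve) has lima→zulu; gamma (Eve) has gamma→zulu.
A2: add {sigma} — sigma (Eve) has sigma→gamma.
A3 = A2; e.g. delta (Eve) has no edge into A2. Fixed point.
Eve's winning region = {gamma, lima, sigma, zulu}.

gamma, lima, sigma, zulu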